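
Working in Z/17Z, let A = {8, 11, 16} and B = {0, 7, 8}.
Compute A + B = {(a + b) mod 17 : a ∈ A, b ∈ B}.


Work in Z/17Z: reduce every sum a + b modulo 17.
Enumerate all 9 pairs:
a = 8: 8+0=8, 8+7=15, 8+8=16
a = 11: 11+0=11, 11+7=1, 11+8=2
a = 16: 16+0=16, 16+7=6, 16+8=7
Distinct residues collected: {1, 2, 6, 7, 8, 11, 15, 16}
|A + B| = 8 (out of 17 total residues).

A + B = {1, 2, 6, 7, 8, 11, 15, 16}


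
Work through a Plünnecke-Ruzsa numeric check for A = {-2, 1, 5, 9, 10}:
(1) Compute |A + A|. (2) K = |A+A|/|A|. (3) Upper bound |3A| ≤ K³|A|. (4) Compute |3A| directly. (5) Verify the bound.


|A| = 5.
Step 1: Compute A + A by enumerating all 25 pairs.
A + A = {-4, -1, 2, 3, 6, 7, 8, 10, 11, 14, 15, 18, 19, 20}, so |A + A| = 14.
Step 2: Doubling constant K = |A + A|/|A| = 14/5 = 14/5 ≈ 2.8000.
Step 3: Plünnecke-Ruzsa gives |3A| ≤ K³·|A| = (2.8000)³ · 5 ≈ 109.7600.
Step 4: Compute 3A = A + A + A directly by enumerating all triples (a,b,c) ∈ A³; |3A| = 28.
Step 5: Check 28 ≤ 109.7600? Yes ✓.

K = 14/5, Plünnecke-Ruzsa bound K³|A| ≈ 109.7600, |3A| = 28, inequality holds.


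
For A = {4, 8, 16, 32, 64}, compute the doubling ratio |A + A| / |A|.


|A| = 5.
Compute A + A by enumerating all 25 pairs.
A + A = {8, 12, 16, 20, 24, 32, 36, 40, 48, 64, 68, 72, 80, 96, 128}, so |A + A| = 15.
K = |A + A| / |A| = 15/5 = 3/1 ≈ 3.0000.
Reference: AP of size 5 gives K = 9/5 ≈ 1.8000; a fully generic set of size 5 gives K ≈ 3.0000.

|A| = 5, |A + A| = 15, K = 15/5 = 3/1.


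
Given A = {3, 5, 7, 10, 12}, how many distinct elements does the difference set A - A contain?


A - A = {a - a' : a, a' ∈ A}; |A| = 5.
Bounds: 2|A|-1 ≤ |A - A| ≤ |A|² - |A| + 1, i.e. 9 ≤ |A - A| ≤ 21.
Note: 0 ∈ A - A always (from a - a). The set is symmetric: if d ∈ A - A then -d ∈ A - A.
Enumerate nonzero differences d = a - a' with a > a' (then include -d):
Positive differences: {2, 3, 4, 5, 7, 9}
Full difference set: {0} ∪ (positive diffs) ∪ (negative diffs).
|A - A| = 1 + 2·6 = 13 (matches direct enumeration: 13).

|A - A| = 13


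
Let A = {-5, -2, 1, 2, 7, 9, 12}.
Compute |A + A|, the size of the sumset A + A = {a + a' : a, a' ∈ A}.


A + A = {a + a' : a, a' ∈ A}; |A| = 7.
General bounds: 2|A| - 1 ≤ |A + A| ≤ |A|(|A|+1)/2, i.e. 13 ≤ |A + A| ≤ 28.
Lower bound 2|A|-1 is attained iff A is an arithmetic progression.
Enumerate sums a + a' for a ≤ a' (symmetric, so this suffices):
a = -5: -5+-5=-10, -5+-2=-7, -5+1=-4, -5+2=-3, -5+7=2, -5+9=4, -5+12=7
a = -2: -2+-2=-4, -2+1=-1, -2+2=0, -2+7=5, -2+9=7, -2+12=10
a = 1: 1+1=2, 1+2=3, 1+7=8, 1+9=10, 1+12=13
a = 2: 2+2=4, 2+7=9, 2+9=11, 2+12=14
a = 7: 7+7=14, 7+9=16, 7+12=19
a = 9: 9+9=18, 9+12=21
a = 12: 12+12=24
Distinct sums: {-10, -7, -4, -3, -1, 0, 2, 3, 4, 5, 7, 8, 9, 10, 11, 13, 14, 16, 18, 19, 21, 24}
|A + A| = 22

|A + A| = 22


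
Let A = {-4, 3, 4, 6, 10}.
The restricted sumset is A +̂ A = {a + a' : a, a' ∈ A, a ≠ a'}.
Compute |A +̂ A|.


Restricted sumset: A +̂ A = {a + a' : a ∈ A, a' ∈ A, a ≠ a'}.
Equivalently, take A + A and drop any sum 2a that is achievable ONLY as a + a for a ∈ A (i.e. sums representable only with equal summands).
Enumerate pairs (a, a') with a < a' (symmetric, so each unordered pair gives one sum; this covers all a ≠ a'):
  -4 + 3 = -1
  -4 + 4 = 0
  -4 + 6 = 2
  -4 + 10 = 6
  3 + 4 = 7
  3 + 6 = 9
  3 + 10 = 13
  4 + 6 = 10
  4 + 10 = 14
  6 + 10 = 16
Collected distinct sums: {-1, 0, 2, 6, 7, 9, 10, 13, 14, 16}
|A +̂ A| = 10
(Reference bound: |A +̂ A| ≥ 2|A| - 3 for |A| ≥ 2, with |A| = 5 giving ≥ 7.)

|A +̂ A| = 10


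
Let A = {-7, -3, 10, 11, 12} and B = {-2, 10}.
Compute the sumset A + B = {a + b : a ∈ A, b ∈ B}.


A + B = {a + b : a ∈ A, b ∈ B}.
Enumerate all |A|·|B| = 5·2 = 10 pairs (a, b) and collect distinct sums.
a = -7: -7+-2=-9, -7+10=3
a = -3: -3+-2=-5, -3+10=7
a = 10: 10+-2=8, 10+10=20
a = 11: 11+-2=9, 11+10=21
a = 12: 12+-2=10, 12+10=22
Collecting distinct sums: A + B = {-9, -5, 3, 7, 8, 9, 10, 20, 21, 22}
|A + B| = 10

A + B = {-9, -5, 3, 7, 8, 9, 10, 20, 21, 22}


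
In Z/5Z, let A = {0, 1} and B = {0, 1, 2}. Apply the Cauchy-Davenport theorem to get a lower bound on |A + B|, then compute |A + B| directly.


Cauchy-Davenport: |A + B| ≥ min(p, |A| + |B| - 1) for A, B nonempty in Z/pZ.
|A| = 2, |B| = 3, p = 5.
CD lower bound = min(5, 2 + 3 - 1) = min(5, 4) = 4.
Compute A + B mod 5 directly:
a = 0: 0+0=0, 0+1=1, 0+2=2
a = 1: 1+0=1, 1+1=2, 1+2=3
A + B = {0, 1, 2, 3}, so |A + B| = 4.
Verify: 4 ≥ 4? Yes ✓.

CD lower bound = 4, actual |A + B| = 4.


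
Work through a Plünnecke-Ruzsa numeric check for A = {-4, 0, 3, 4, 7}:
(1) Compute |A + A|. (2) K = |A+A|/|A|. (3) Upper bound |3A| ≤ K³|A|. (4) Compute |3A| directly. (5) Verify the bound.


|A| = 5.
Step 1: Compute A + A by enumerating all 25 pairs.
A + A = {-8, -4, -1, 0, 3, 4, 6, 7, 8, 10, 11, 14}, so |A + A| = 12.
Step 2: Doubling constant K = |A + A|/|A| = 12/5 = 12/5 ≈ 2.4000.
Step 3: Plünnecke-Ruzsa gives |3A| ≤ K³·|A| = (2.4000)³ · 5 ≈ 69.1200.
Step 4: Compute 3A = A + A + A directly by enumerating all triples (a,b,c) ∈ A³; |3A| = 22.
Step 5: Check 22 ≤ 69.1200? Yes ✓.

K = 12/5, Plünnecke-Ruzsa bound K³|A| ≈ 69.1200, |3A| = 22, inequality holds.


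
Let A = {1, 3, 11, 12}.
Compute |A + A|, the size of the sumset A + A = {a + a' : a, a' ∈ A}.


A + A = {a + a' : a, a' ∈ A}; |A| = 4.
General bounds: 2|A| - 1 ≤ |A + A| ≤ |A|(|A|+1)/2, i.e. 7 ≤ |A + A| ≤ 10.
Lower bound 2|A|-1 is attained iff A is an arithmetic progression.
Enumerate sums a + a' for a ≤ a' (symmetric, so this suffices):
a = 1: 1+1=2, 1+3=4, 1+11=12, 1+12=13
a = 3: 3+3=6, 3+11=14, 3+12=15
a = 11: 11+11=22, 11+12=23
a = 12: 12+12=24
Distinct sums: {2, 4, 6, 12, 13, 14, 15, 22, 23, 24}
|A + A| = 10

|A + A| = 10


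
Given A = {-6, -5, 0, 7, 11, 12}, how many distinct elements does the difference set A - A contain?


A - A = {a - a' : a, a' ∈ A}; |A| = 6.
Bounds: 2|A|-1 ≤ |A - A| ≤ |A|² - |A| + 1, i.e. 11 ≤ |A - A| ≤ 31.
Note: 0 ∈ A - A always (from a - a). The set is symmetric: if d ∈ A - A then -d ∈ A - A.
Enumerate nonzero differences d = a - a' with a > a' (then include -d):
Positive differences: {1, 4, 5, 6, 7, 11, 12, 13, 16, 17, 18}
Full difference set: {0} ∪ (positive diffs) ∪ (negative diffs).
|A - A| = 1 + 2·11 = 23 (matches direct enumeration: 23).

|A - A| = 23


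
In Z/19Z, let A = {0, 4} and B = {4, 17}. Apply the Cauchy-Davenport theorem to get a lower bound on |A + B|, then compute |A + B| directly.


Cauchy-Davenport: |A + B| ≥ min(p, |A| + |B| - 1) for A, B nonempty in Z/pZ.
|A| = 2, |B| = 2, p = 19.
CD lower bound = min(19, 2 + 2 - 1) = min(19, 3) = 3.
Compute A + B mod 19 directly:
a = 0: 0+4=4, 0+17=17
a = 4: 4+4=8, 4+17=2
A + B = {2, 4, 8, 17}, so |A + B| = 4.
Verify: 4 ≥ 3? Yes ✓.

CD lower bound = 3, actual |A + B| = 4.


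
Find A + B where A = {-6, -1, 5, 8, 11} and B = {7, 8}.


A + B = {a + b : a ∈ A, b ∈ B}.
Enumerate all |A|·|B| = 5·2 = 10 pairs (a, b) and collect distinct sums.
a = -6: -6+7=1, -6+8=2
a = -1: -1+7=6, -1+8=7
a = 5: 5+7=12, 5+8=13
a = 8: 8+7=15, 8+8=16
a = 11: 11+7=18, 11+8=19
Collecting distinct sums: A + B = {1, 2, 6, 7, 12, 13, 15, 16, 18, 19}
|A + B| = 10

A + B = {1, 2, 6, 7, 12, 13, 15, 16, 18, 19}


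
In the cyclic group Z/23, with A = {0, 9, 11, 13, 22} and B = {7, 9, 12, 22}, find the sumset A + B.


Work in Z/23Z: reduce every sum a + b modulo 23.
Enumerate all 20 pairs:
a = 0: 0+7=7, 0+9=9, 0+12=12, 0+22=22
a = 9: 9+7=16, 9+9=18, 9+12=21, 9+22=8
a = 11: 11+7=18, 11+9=20, 11+12=0, 11+22=10
a = 13: 13+7=20, 13+9=22, 13+12=2, 13+22=12
a = 22: 22+7=6, 22+9=8, 22+12=11, 22+22=21
Distinct residues collected: {0, 2, 6, 7, 8, 9, 10, 11, 12, 16, 18, 20, 21, 22}
|A + B| = 14 (out of 23 total residues).

A + B = {0, 2, 6, 7, 8, 9, 10, 11, 12, 16, 18, 20, 21, 22}


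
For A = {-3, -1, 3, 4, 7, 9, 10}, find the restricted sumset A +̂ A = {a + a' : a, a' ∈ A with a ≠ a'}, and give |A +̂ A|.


Restricted sumset: A +̂ A = {a + a' : a ∈ A, a' ∈ A, a ≠ a'}.
Equivalently, take A + A and drop any sum 2a that is achievable ONLY as a + a for a ∈ A (i.e. sums representable only with equal summands).
Enumerate pairs (a, a') with a < a' (symmetric, so each unordered pair gives one sum; this covers all a ≠ a'):
  -3 + -1 = -4
  -3 + 3 = 0
  -3 + 4 = 1
  -3 + 7 = 4
  -3 + 9 = 6
  -3 + 10 = 7
  -1 + 3 = 2
  -1 + 4 = 3
  -1 + 7 = 6
  -1 + 9 = 8
  -1 + 10 = 9
  3 + 4 = 7
  3 + 7 = 10
  3 + 9 = 12
  3 + 10 = 13
  4 + 7 = 11
  4 + 9 = 13
  4 + 10 = 14
  7 + 9 = 16
  7 + 10 = 17
  9 + 10 = 19
Collected distinct sums: {-4, 0, 1, 2, 3, 4, 6, 7, 8, 9, 10, 11, 12, 13, 14, 16, 17, 19}
|A +̂ A| = 18
(Reference bound: |A +̂ A| ≥ 2|A| - 3 for |A| ≥ 2, with |A| = 7 giving ≥ 11.)

|A +̂ A| = 18


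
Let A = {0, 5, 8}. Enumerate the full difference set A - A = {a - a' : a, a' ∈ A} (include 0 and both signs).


A - A = {a - a' : a, a' ∈ A}.
Compute a - a' for each ordered pair (a, a'):
a = 0: 0-0=0, 0-5=-5, 0-8=-8
a = 5: 5-0=5, 5-5=0, 5-8=-3
a = 8: 8-0=8, 8-5=3, 8-8=0
Collecting distinct values (and noting 0 appears from a-a):
A - A = {-8, -5, -3, 0, 3, 5, 8}
|A - A| = 7

A - A = {-8, -5, -3, 0, 3, 5, 8}


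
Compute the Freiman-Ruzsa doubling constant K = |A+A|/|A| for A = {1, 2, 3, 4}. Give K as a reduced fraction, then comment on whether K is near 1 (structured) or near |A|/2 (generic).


|A| = 4.
Compute A + A by enumerating all 16 pairs.
A + A = {2, 3, 4, 5, 6, 7, 8}, so |A + A| = 7.
K = |A + A| / |A| = 7/4 (already in lowest terms) ≈ 1.7500.
Reference: AP of size 4 gives K = 7/4 ≈ 1.7500; a fully generic set of size 4 gives K ≈ 2.5000.

|A| = 4, |A + A| = 7, K = 7/4.


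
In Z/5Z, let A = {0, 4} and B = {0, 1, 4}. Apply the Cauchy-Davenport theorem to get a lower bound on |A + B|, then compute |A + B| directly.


Cauchy-Davenport: |A + B| ≥ min(p, |A| + |B| - 1) for A, B nonempty in Z/pZ.
|A| = 2, |B| = 3, p = 5.
CD lower bound = min(5, 2 + 3 - 1) = min(5, 4) = 4.
Compute A + B mod 5 directly:
a = 0: 0+0=0, 0+1=1, 0+4=4
a = 4: 4+0=4, 4+1=0, 4+4=3
A + B = {0, 1, 3, 4}, so |A + B| = 4.
Verify: 4 ≥ 4? Yes ✓.

CD lower bound = 4, actual |A + B| = 4.


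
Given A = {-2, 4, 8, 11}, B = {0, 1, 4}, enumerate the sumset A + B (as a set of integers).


A + B = {a + b : a ∈ A, b ∈ B}.
Enumerate all |A|·|B| = 4·3 = 12 pairs (a, b) and collect distinct sums.
a = -2: -2+0=-2, -2+1=-1, -2+4=2
a = 4: 4+0=4, 4+1=5, 4+4=8
a = 8: 8+0=8, 8+1=9, 8+4=12
a = 11: 11+0=11, 11+1=12, 11+4=15
Collecting distinct sums: A + B = {-2, -1, 2, 4, 5, 8, 9, 11, 12, 15}
|A + B| = 10

A + B = {-2, -1, 2, 4, 5, 8, 9, 11, 12, 15}


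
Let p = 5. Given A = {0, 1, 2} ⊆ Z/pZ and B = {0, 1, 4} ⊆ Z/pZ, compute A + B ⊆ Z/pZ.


Work in Z/5Z: reduce every sum a + b modulo 5.
Enumerate all 9 pairs:
a = 0: 0+0=0, 0+1=1, 0+4=4
a = 1: 1+0=1, 1+1=2, 1+4=0
a = 2: 2+0=2, 2+1=3, 2+4=1
Distinct residues collected: {0, 1, 2, 3, 4}
|A + B| = 5 (out of 5 total residues).

A + B = {0, 1, 2, 3, 4}


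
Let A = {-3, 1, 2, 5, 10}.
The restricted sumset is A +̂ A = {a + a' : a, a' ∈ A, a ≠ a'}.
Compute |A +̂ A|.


Restricted sumset: A +̂ A = {a + a' : a ∈ A, a' ∈ A, a ≠ a'}.
Equivalently, take A + A and drop any sum 2a that is achievable ONLY as a + a for a ∈ A (i.e. sums representable only with equal summands).
Enumerate pairs (a, a') with a < a' (symmetric, so each unordered pair gives one sum; this covers all a ≠ a'):
  -3 + 1 = -2
  -3 + 2 = -1
  -3 + 5 = 2
  -3 + 10 = 7
  1 + 2 = 3
  1 + 5 = 6
  1 + 10 = 11
  2 + 5 = 7
  2 + 10 = 12
  5 + 10 = 15
Collected distinct sums: {-2, -1, 2, 3, 6, 7, 11, 12, 15}
|A +̂ A| = 9
(Reference bound: |A +̂ A| ≥ 2|A| - 3 for |A| ≥ 2, with |A| = 5 giving ≥ 7.)

|A +̂ A| = 9


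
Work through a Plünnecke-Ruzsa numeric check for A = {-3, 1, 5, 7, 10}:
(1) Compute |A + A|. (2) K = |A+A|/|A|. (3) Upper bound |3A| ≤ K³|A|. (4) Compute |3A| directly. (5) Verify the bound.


|A| = 5.
Step 1: Compute A + A by enumerating all 25 pairs.
A + A = {-6, -2, 2, 4, 6, 7, 8, 10, 11, 12, 14, 15, 17, 20}, so |A + A| = 14.
Step 2: Doubling constant K = |A + A|/|A| = 14/5 = 14/5 ≈ 2.8000.
Step 3: Plünnecke-Ruzsa gives |3A| ≤ K³·|A| = (2.8000)³ · 5 ≈ 109.7600.
Step 4: Compute 3A = A + A + A directly by enumerating all triples (a,b,c) ∈ A³; |3A| = 26.
Step 5: Check 26 ≤ 109.7600? Yes ✓.

K = 14/5, Plünnecke-Ruzsa bound K³|A| ≈ 109.7600, |3A| = 26, inequality holds.


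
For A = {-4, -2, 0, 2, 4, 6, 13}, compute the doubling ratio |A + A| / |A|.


|A| = 7.
Compute A + A by enumerating all 49 pairs.
A + A = {-8, -6, -4, -2, 0, 2, 4, 6, 8, 9, 10, 11, 12, 13, 15, 17, 19, 26}, so |A + A| = 18.
K = |A + A| / |A| = 18/7 (already in lowest terms) ≈ 2.5714.
Reference: AP of size 7 gives K = 13/7 ≈ 1.8571; a fully generic set of size 7 gives K ≈ 4.0000.

|A| = 7, |A + A| = 18, K = 18/7.


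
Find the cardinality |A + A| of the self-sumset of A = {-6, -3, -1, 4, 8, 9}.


A + A = {a + a' : a, a' ∈ A}; |A| = 6.
General bounds: 2|A| - 1 ≤ |A + A| ≤ |A|(|A|+1)/2, i.e. 11 ≤ |A + A| ≤ 21.
Lower bound 2|A|-1 is attained iff A is an arithmetic progression.
Enumerate sums a + a' for a ≤ a' (symmetric, so this suffices):
a = -6: -6+-6=-12, -6+-3=-9, -6+-1=-7, -6+4=-2, -6+8=2, -6+9=3
a = -3: -3+-3=-6, -3+-1=-4, -3+4=1, -3+8=5, -3+9=6
a = -1: -1+-1=-2, -1+4=3, -1+8=7, -1+9=8
a = 4: 4+4=8, 4+8=12, 4+9=13
a = 8: 8+8=16, 8+9=17
a = 9: 9+9=18
Distinct sums: {-12, -9, -7, -6, -4, -2, 1, 2, 3, 5, 6, 7, 8, 12, 13, 16, 17, 18}
|A + A| = 18

|A + A| = 18


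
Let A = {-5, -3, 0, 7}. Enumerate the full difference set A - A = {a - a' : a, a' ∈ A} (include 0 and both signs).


A - A = {a - a' : a, a' ∈ A}.
Compute a - a' for each ordered pair (a, a'):
a = -5: -5--5=0, -5--3=-2, -5-0=-5, -5-7=-12
a = -3: -3--5=2, -3--3=0, -3-0=-3, -3-7=-10
a = 0: 0--5=5, 0--3=3, 0-0=0, 0-7=-7
a = 7: 7--5=12, 7--3=10, 7-0=7, 7-7=0
Collecting distinct values (and noting 0 appears from a-a):
A - A = {-12, -10, -7, -5, -3, -2, 0, 2, 3, 5, 7, 10, 12}
|A - A| = 13

A - A = {-12, -10, -7, -5, -3, -2, 0, 2, 3, 5, 7, 10, 12}


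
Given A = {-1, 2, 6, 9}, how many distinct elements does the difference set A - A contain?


A - A = {a - a' : a, a' ∈ A}; |A| = 4.
Bounds: 2|A|-1 ≤ |A - A| ≤ |A|² - |A| + 1, i.e. 7 ≤ |A - A| ≤ 13.
Note: 0 ∈ A - A always (from a - a). The set is symmetric: if d ∈ A - A then -d ∈ A - A.
Enumerate nonzero differences d = a - a' with a > a' (then include -d):
Positive differences: {3, 4, 7, 10}
Full difference set: {0} ∪ (positive diffs) ∪ (negative diffs).
|A - A| = 1 + 2·4 = 9 (matches direct enumeration: 9).

|A - A| = 9


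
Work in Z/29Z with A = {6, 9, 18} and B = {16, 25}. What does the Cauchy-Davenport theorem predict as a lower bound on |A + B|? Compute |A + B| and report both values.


Cauchy-Davenport: |A + B| ≥ min(p, |A| + |B| - 1) for A, B nonempty in Z/pZ.
|A| = 3, |B| = 2, p = 29.
CD lower bound = min(29, 3 + 2 - 1) = min(29, 4) = 4.
Compute A + B mod 29 directly:
a = 6: 6+16=22, 6+25=2
a = 9: 9+16=25, 9+25=5
a = 18: 18+16=5, 18+25=14
A + B = {2, 5, 14, 22, 25}, so |A + B| = 5.
Verify: 5 ≥ 4? Yes ✓.

CD lower bound = 4, actual |A + B| = 5.


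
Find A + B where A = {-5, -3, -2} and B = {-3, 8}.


A + B = {a + b : a ∈ A, b ∈ B}.
Enumerate all |A|·|B| = 3·2 = 6 pairs (a, b) and collect distinct sums.
a = -5: -5+-3=-8, -5+8=3
a = -3: -3+-3=-6, -3+8=5
a = -2: -2+-3=-5, -2+8=6
Collecting distinct sums: A + B = {-8, -6, -5, 3, 5, 6}
|A + B| = 6

A + B = {-8, -6, -5, 3, 5, 6}


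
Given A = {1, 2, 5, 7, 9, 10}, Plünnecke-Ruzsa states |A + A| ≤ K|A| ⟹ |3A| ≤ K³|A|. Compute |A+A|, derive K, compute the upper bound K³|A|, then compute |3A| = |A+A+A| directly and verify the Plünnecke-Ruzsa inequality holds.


|A| = 6.
Step 1: Compute A + A by enumerating all 36 pairs.
A + A = {2, 3, 4, 6, 7, 8, 9, 10, 11, 12, 14, 15, 16, 17, 18, 19, 20}, so |A + A| = 17.
Step 2: Doubling constant K = |A + A|/|A| = 17/6 = 17/6 ≈ 2.8333.
Step 3: Plünnecke-Ruzsa gives |3A| ≤ K³·|A| = (2.8333)³ · 6 ≈ 136.4722.
Step 4: Compute 3A = A + A + A directly by enumerating all triples (a,b,c) ∈ A³; |3A| = 28.
Step 5: Check 28 ≤ 136.4722? Yes ✓.

K = 17/6, Plünnecke-Ruzsa bound K³|A| ≈ 136.4722, |3A| = 28, inequality holds.


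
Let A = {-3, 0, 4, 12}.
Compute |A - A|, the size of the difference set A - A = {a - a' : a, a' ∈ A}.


A - A = {a - a' : a, a' ∈ A}; |A| = 4.
Bounds: 2|A|-1 ≤ |A - A| ≤ |A|² - |A| + 1, i.e. 7 ≤ |A - A| ≤ 13.
Note: 0 ∈ A - A always (from a - a). The set is symmetric: if d ∈ A - A then -d ∈ A - A.
Enumerate nonzero differences d = a - a' with a > a' (then include -d):
Positive differences: {3, 4, 7, 8, 12, 15}
Full difference set: {0} ∪ (positive diffs) ∪ (negative diffs).
|A - A| = 1 + 2·6 = 13 (matches direct enumeration: 13).

|A - A| = 13


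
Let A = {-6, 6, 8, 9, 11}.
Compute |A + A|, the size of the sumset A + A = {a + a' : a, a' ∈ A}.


A + A = {a + a' : a, a' ∈ A}; |A| = 5.
General bounds: 2|A| - 1 ≤ |A + A| ≤ |A|(|A|+1)/2, i.e. 9 ≤ |A + A| ≤ 15.
Lower bound 2|A|-1 is attained iff A is an arithmetic progression.
Enumerate sums a + a' for a ≤ a' (symmetric, so this suffices):
a = -6: -6+-6=-12, -6+6=0, -6+8=2, -6+9=3, -6+11=5
a = 6: 6+6=12, 6+8=14, 6+9=15, 6+11=17
a = 8: 8+8=16, 8+9=17, 8+11=19
a = 9: 9+9=18, 9+11=20
a = 11: 11+11=22
Distinct sums: {-12, 0, 2, 3, 5, 12, 14, 15, 16, 17, 18, 19, 20, 22}
|A + A| = 14

|A + A| = 14


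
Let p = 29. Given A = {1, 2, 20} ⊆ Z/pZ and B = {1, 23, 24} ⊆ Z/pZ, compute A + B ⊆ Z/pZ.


Work in Z/29Z: reduce every sum a + b modulo 29.
Enumerate all 9 pairs:
a = 1: 1+1=2, 1+23=24, 1+24=25
a = 2: 2+1=3, 2+23=25, 2+24=26
a = 20: 20+1=21, 20+23=14, 20+24=15
Distinct residues collected: {2, 3, 14, 15, 21, 24, 25, 26}
|A + B| = 8 (out of 29 total residues).

A + B = {2, 3, 14, 15, 21, 24, 25, 26}


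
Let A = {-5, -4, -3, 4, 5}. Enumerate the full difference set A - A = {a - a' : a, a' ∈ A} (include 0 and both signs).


A - A = {a - a' : a, a' ∈ A}.
Compute a - a' for each ordered pair (a, a'):
a = -5: -5--5=0, -5--4=-1, -5--3=-2, -5-4=-9, -5-5=-10
a = -4: -4--5=1, -4--4=0, -4--3=-1, -4-4=-8, -4-5=-9
a = -3: -3--5=2, -3--4=1, -3--3=0, -3-4=-7, -3-5=-8
a = 4: 4--5=9, 4--4=8, 4--3=7, 4-4=0, 4-5=-1
a = 5: 5--5=10, 5--4=9, 5--3=8, 5-4=1, 5-5=0
Collecting distinct values (and noting 0 appears from a-a):
A - A = {-10, -9, -8, -7, -2, -1, 0, 1, 2, 7, 8, 9, 10}
|A - A| = 13

A - A = {-10, -9, -8, -7, -2, -1, 0, 1, 2, 7, 8, 9, 10}


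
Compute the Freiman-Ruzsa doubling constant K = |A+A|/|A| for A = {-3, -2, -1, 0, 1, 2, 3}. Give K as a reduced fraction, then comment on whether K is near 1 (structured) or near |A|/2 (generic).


|A| = 7.
Compute A + A by enumerating all 49 pairs.
A + A = {-6, -5, -4, -3, -2, -1, 0, 1, 2, 3, 4, 5, 6}, so |A + A| = 13.
K = |A + A| / |A| = 13/7 (already in lowest terms) ≈ 1.8571.
Reference: AP of size 7 gives K = 13/7 ≈ 1.8571; a fully generic set of size 7 gives K ≈ 4.0000.

|A| = 7, |A + A| = 13, K = 13/7.


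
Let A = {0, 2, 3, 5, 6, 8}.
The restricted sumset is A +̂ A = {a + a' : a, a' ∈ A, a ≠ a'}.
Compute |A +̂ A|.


Restricted sumset: A +̂ A = {a + a' : a ∈ A, a' ∈ A, a ≠ a'}.
Equivalently, take A + A and drop any sum 2a that is achievable ONLY as a + a for a ∈ A (i.e. sums representable only with equal summands).
Enumerate pairs (a, a') with a < a' (symmetric, so each unordered pair gives one sum; this covers all a ≠ a'):
  0 + 2 = 2
  0 + 3 = 3
  0 + 5 = 5
  0 + 6 = 6
  0 + 8 = 8
  2 + 3 = 5
  2 + 5 = 7
  2 + 6 = 8
  2 + 8 = 10
  3 + 5 = 8
  3 + 6 = 9
  3 + 8 = 11
  5 + 6 = 11
  5 + 8 = 13
  6 + 8 = 14
Collected distinct sums: {2, 3, 5, 6, 7, 8, 9, 10, 11, 13, 14}
|A +̂ A| = 11
(Reference bound: |A +̂ A| ≥ 2|A| - 3 for |A| ≥ 2, with |A| = 6 giving ≥ 9.)

|A +̂ A| = 11


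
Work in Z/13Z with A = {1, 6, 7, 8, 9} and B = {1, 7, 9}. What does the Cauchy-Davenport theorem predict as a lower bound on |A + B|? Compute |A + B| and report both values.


Cauchy-Davenport: |A + B| ≥ min(p, |A| + |B| - 1) for A, B nonempty in Z/pZ.
|A| = 5, |B| = 3, p = 13.
CD lower bound = min(13, 5 + 3 - 1) = min(13, 7) = 7.
Compute A + B mod 13 directly:
a = 1: 1+1=2, 1+7=8, 1+9=10
a = 6: 6+1=7, 6+7=0, 6+9=2
a = 7: 7+1=8, 7+7=1, 7+9=3
a = 8: 8+1=9, 8+7=2, 8+9=4
a = 9: 9+1=10, 9+7=3, 9+9=5
A + B = {0, 1, 2, 3, 4, 5, 7, 8, 9, 10}, so |A + B| = 10.
Verify: 10 ≥ 7? Yes ✓.

CD lower bound = 7, actual |A + B| = 10.


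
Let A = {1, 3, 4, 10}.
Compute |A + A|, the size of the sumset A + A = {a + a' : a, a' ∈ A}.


A + A = {a + a' : a, a' ∈ A}; |A| = 4.
General bounds: 2|A| - 1 ≤ |A + A| ≤ |A|(|A|+1)/2, i.e. 7 ≤ |A + A| ≤ 10.
Lower bound 2|A|-1 is attained iff A is an arithmetic progression.
Enumerate sums a + a' for a ≤ a' (symmetric, so this suffices):
a = 1: 1+1=2, 1+3=4, 1+4=5, 1+10=11
a = 3: 3+3=6, 3+4=7, 3+10=13
a = 4: 4+4=8, 4+10=14
a = 10: 10+10=20
Distinct sums: {2, 4, 5, 6, 7, 8, 11, 13, 14, 20}
|A + A| = 10

|A + A| = 10


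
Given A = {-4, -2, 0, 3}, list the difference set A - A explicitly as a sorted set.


A - A = {a - a' : a, a' ∈ A}.
Compute a - a' for each ordered pair (a, a'):
a = -4: -4--4=0, -4--2=-2, -4-0=-4, -4-3=-7
a = -2: -2--4=2, -2--2=0, -2-0=-2, -2-3=-5
a = 0: 0--4=4, 0--2=2, 0-0=0, 0-3=-3
a = 3: 3--4=7, 3--2=5, 3-0=3, 3-3=0
Collecting distinct values (and noting 0 appears from a-a):
A - A = {-7, -5, -4, -3, -2, 0, 2, 3, 4, 5, 7}
|A - A| = 11

A - A = {-7, -5, -4, -3, -2, 0, 2, 3, 4, 5, 7}


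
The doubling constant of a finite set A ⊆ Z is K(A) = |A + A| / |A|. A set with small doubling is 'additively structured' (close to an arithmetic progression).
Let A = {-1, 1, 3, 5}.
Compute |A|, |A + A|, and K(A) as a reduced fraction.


|A| = 4.
Compute A + A by enumerating all 16 pairs.
A + A = {-2, 0, 2, 4, 6, 8, 10}, so |A + A| = 7.
K = |A + A| / |A| = 7/4 (already in lowest terms) ≈ 1.7500.
Reference: AP of size 4 gives K = 7/4 ≈ 1.7500; a fully generic set of size 4 gives K ≈ 2.5000.

|A| = 4, |A + A| = 7, K = 7/4.


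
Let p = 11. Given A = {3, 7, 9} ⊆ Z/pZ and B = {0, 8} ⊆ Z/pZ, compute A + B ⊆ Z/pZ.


Work in Z/11Z: reduce every sum a + b modulo 11.
Enumerate all 6 pairs:
a = 3: 3+0=3, 3+8=0
a = 7: 7+0=7, 7+8=4
a = 9: 9+0=9, 9+8=6
Distinct residues collected: {0, 3, 4, 6, 7, 9}
|A + B| = 6 (out of 11 total residues).

A + B = {0, 3, 4, 6, 7, 9}


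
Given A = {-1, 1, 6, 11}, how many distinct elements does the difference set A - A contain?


A - A = {a - a' : a, a' ∈ A}; |A| = 4.
Bounds: 2|A|-1 ≤ |A - A| ≤ |A|² - |A| + 1, i.e. 7 ≤ |A - A| ≤ 13.
Note: 0 ∈ A - A always (from a - a). The set is symmetric: if d ∈ A - A then -d ∈ A - A.
Enumerate nonzero differences d = a - a' with a > a' (then include -d):
Positive differences: {2, 5, 7, 10, 12}
Full difference set: {0} ∪ (positive diffs) ∪ (negative diffs).
|A - A| = 1 + 2·5 = 11 (matches direct enumeration: 11).

|A - A| = 11


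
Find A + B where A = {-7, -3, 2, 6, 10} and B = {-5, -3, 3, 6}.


A + B = {a + b : a ∈ A, b ∈ B}.
Enumerate all |A|·|B| = 5·4 = 20 pairs (a, b) and collect distinct sums.
a = -7: -7+-5=-12, -7+-3=-10, -7+3=-4, -7+6=-1
a = -3: -3+-5=-8, -3+-3=-6, -3+3=0, -3+6=3
a = 2: 2+-5=-3, 2+-3=-1, 2+3=5, 2+6=8
a = 6: 6+-5=1, 6+-3=3, 6+3=9, 6+6=12
a = 10: 10+-5=5, 10+-3=7, 10+3=13, 10+6=16
Collecting distinct sums: A + B = {-12, -10, -8, -6, -4, -3, -1, 0, 1, 3, 5, 7, 8, 9, 12, 13, 16}
|A + B| = 17

A + B = {-12, -10, -8, -6, -4, -3, -1, 0, 1, 3, 5, 7, 8, 9, 12, 13, 16}


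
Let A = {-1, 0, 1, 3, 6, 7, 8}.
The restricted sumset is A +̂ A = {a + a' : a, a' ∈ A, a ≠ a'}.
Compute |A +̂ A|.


Restricted sumset: A +̂ A = {a + a' : a ∈ A, a' ∈ A, a ≠ a'}.
Equivalently, take A + A and drop any sum 2a that is achievable ONLY as a + a for a ∈ A (i.e. sums representable only with equal summands).
Enumerate pairs (a, a') with a < a' (symmetric, so each unordered pair gives one sum; this covers all a ≠ a'):
  -1 + 0 = -1
  -1 + 1 = 0
  -1 + 3 = 2
  -1 + 6 = 5
  -1 + 7 = 6
  -1 + 8 = 7
  0 + 1 = 1
  0 + 3 = 3
  0 + 6 = 6
  0 + 7 = 7
  0 + 8 = 8
  1 + 3 = 4
  1 + 6 = 7
  1 + 7 = 8
  1 + 8 = 9
  3 + 6 = 9
  3 + 7 = 10
  3 + 8 = 11
  6 + 7 = 13
  6 + 8 = 14
  7 + 8 = 15
Collected distinct sums: {-1, 0, 1, 2, 3, 4, 5, 6, 7, 8, 9, 10, 11, 13, 14, 15}
|A +̂ A| = 16
(Reference bound: |A +̂ A| ≥ 2|A| - 3 for |A| ≥ 2, with |A| = 7 giving ≥ 11.)

|A +̂ A| = 16


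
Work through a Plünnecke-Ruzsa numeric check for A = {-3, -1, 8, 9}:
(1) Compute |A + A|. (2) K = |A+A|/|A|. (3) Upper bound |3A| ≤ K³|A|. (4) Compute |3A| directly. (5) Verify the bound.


|A| = 4.
Step 1: Compute A + A by enumerating all 16 pairs.
A + A = {-6, -4, -2, 5, 6, 7, 8, 16, 17, 18}, so |A + A| = 10.
Step 2: Doubling constant K = |A + A|/|A| = 10/4 = 10/4 ≈ 2.5000.
Step 3: Plünnecke-Ruzsa gives |3A| ≤ K³·|A| = (2.5000)³ · 4 ≈ 62.5000.
Step 4: Compute 3A = A + A + A directly by enumerating all triples (a,b,c) ∈ A³; |3A| = 19.
Step 5: Check 19 ≤ 62.5000? Yes ✓.

K = 10/4, Plünnecke-Ruzsa bound K³|A| ≈ 62.5000, |3A| = 19, inequality holds.


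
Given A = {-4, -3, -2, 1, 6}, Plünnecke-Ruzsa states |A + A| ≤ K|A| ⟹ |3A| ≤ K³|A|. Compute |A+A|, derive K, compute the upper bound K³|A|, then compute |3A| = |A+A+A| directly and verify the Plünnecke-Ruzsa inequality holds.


|A| = 5.
Step 1: Compute A + A by enumerating all 25 pairs.
A + A = {-8, -7, -6, -5, -4, -3, -2, -1, 2, 3, 4, 7, 12}, so |A + A| = 13.
Step 2: Doubling constant K = |A + A|/|A| = 13/5 = 13/5 ≈ 2.6000.
Step 3: Plünnecke-Ruzsa gives |3A| ≤ K³·|A| = (2.6000)³ · 5 ≈ 87.8800.
Step 4: Compute 3A = A + A + A directly by enumerating all triples (a,b,c) ∈ A³; |3A| = 23.
Step 5: Check 23 ≤ 87.8800? Yes ✓.

K = 13/5, Plünnecke-Ruzsa bound K³|A| ≈ 87.8800, |3A| = 23, inequality holds.


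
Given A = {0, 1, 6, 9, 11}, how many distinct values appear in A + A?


A + A = {a + a' : a, a' ∈ A}; |A| = 5.
General bounds: 2|A| - 1 ≤ |A + A| ≤ |A|(|A|+1)/2, i.e. 9 ≤ |A + A| ≤ 15.
Lower bound 2|A|-1 is attained iff A is an arithmetic progression.
Enumerate sums a + a' for a ≤ a' (symmetric, so this suffices):
a = 0: 0+0=0, 0+1=1, 0+6=6, 0+9=9, 0+11=11
a = 1: 1+1=2, 1+6=7, 1+9=10, 1+11=12
a = 6: 6+6=12, 6+9=15, 6+11=17
a = 9: 9+9=18, 9+11=20
a = 11: 11+11=22
Distinct sums: {0, 1, 2, 6, 7, 9, 10, 11, 12, 15, 17, 18, 20, 22}
|A + A| = 14

|A + A| = 14


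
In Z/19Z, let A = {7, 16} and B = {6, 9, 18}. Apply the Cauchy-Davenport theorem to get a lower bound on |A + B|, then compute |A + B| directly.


Cauchy-Davenport: |A + B| ≥ min(p, |A| + |B| - 1) for A, B nonempty in Z/pZ.
|A| = 2, |B| = 3, p = 19.
CD lower bound = min(19, 2 + 3 - 1) = min(19, 4) = 4.
Compute A + B mod 19 directly:
a = 7: 7+6=13, 7+9=16, 7+18=6
a = 16: 16+6=3, 16+9=6, 16+18=15
A + B = {3, 6, 13, 15, 16}, so |A + B| = 5.
Verify: 5 ≥ 4? Yes ✓.

CD lower bound = 4, actual |A + B| = 5.


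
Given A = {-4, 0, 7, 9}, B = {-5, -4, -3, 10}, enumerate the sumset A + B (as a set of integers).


A + B = {a + b : a ∈ A, b ∈ B}.
Enumerate all |A|·|B| = 4·4 = 16 pairs (a, b) and collect distinct sums.
a = -4: -4+-5=-9, -4+-4=-8, -4+-3=-7, -4+10=6
a = 0: 0+-5=-5, 0+-4=-4, 0+-3=-3, 0+10=10
a = 7: 7+-5=2, 7+-4=3, 7+-3=4, 7+10=17
a = 9: 9+-5=4, 9+-4=5, 9+-3=6, 9+10=19
Collecting distinct sums: A + B = {-9, -8, -7, -5, -4, -3, 2, 3, 4, 5, 6, 10, 17, 19}
|A + B| = 14

A + B = {-9, -8, -7, -5, -4, -3, 2, 3, 4, 5, 6, 10, 17, 19}


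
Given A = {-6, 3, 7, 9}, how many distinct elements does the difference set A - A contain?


A - A = {a - a' : a, a' ∈ A}; |A| = 4.
Bounds: 2|A|-1 ≤ |A - A| ≤ |A|² - |A| + 1, i.e. 7 ≤ |A - A| ≤ 13.
Note: 0 ∈ A - A always (from a - a). The set is symmetric: if d ∈ A - A then -d ∈ A - A.
Enumerate nonzero differences d = a - a' with a > a' (then include -d):
Positive differences: {2, 4, 6, 9, 13, 15}
Full difference set: {0} ∪ (positive diffs) ∪ (negative diffs).
|A - A| = 1 + 2·6 = 13 (matches direct enumeration: 13).

|A - A| = 13


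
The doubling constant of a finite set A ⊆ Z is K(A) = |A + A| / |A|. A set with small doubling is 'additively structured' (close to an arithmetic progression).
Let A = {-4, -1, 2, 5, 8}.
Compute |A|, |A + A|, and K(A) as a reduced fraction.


|A| = 5.
Compute A + A by enumerating all 25 pairs.
A + A = {-8, -5, -2, 1, 4, 7, 10, 13, 16}, so |A + A| = 9.
K = |A + A| / |A| = 9/5 (already in lowest terms) ≈ 1.8000.
Reference: AP of size 5 gives K = 9/5 ≈ 1.8000; a fully generic set of size 5 gives K ≈ 3.0000.

|A| = 5, |A + A| = 9, K = 9/5.


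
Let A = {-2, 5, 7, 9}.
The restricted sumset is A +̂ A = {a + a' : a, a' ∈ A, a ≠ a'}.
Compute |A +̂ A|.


Restricted sumset: A +̂ A = {a + a' : a ∈ A, a' ∈ A, a ≠ a'}.
Equivalently, take A + A and drop any sum 2a that is achievable ONLY as a + a for a ∈ A (i.e. sums representable only with equal summands).
Enumerate pairs (a, a') with a < a' (symmetric, so each unordered pair gives one sum; this covers all a ≠ a'):
  -2 + 5 = 3
  -2 + 7 = 5
  -2 + 9 = 7
  5 + 7 = 12
  5 + 9 = 14
  7 + 9 = 16
Collected distinct sums: {3, 5, 7, 12, 14, 16}
|A +̂ A| = 6
(Reference bound: |A +̂ A| ≥ 2|A| - 3 for |A| ≥ 2, with |A| = 4 giving ≥ 5.)

|A +̂ A| = 6


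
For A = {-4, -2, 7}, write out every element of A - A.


A - A = {a - a' : a, a' ∈ A}.
Compute a - a' for each ordered pair (a, a'):
a = -4: -4--4=0, -4--2=-2, -4-7=-11
a = -2: -2--4=2, -2--2=0, -2-7=-9
a = 7: 7--4=11, 7--2=9, 7-7=0
Collecting distinct values (and noting 0 appears from a-a):
A - A = {-11, -9, -2, 0, 2, 9, 11}
|A - A| = 7

A - A = {-11, -9, -2, 0, 2, 9, 11}


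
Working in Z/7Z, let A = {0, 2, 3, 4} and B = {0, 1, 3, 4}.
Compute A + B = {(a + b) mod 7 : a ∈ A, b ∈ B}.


Work in Z/7Z: reduce every sum a + b modulo 7.
Enumerate all 16 pairs:
a = 0: 0+0=0, 0+1=1, 0+3=3, 0+4=4
a = 2: 2+0=2, 2+1=3, 2+3=5, 2+4=6
a = 3: 3+0=3, 3+1=4, 3+3=6, 3+4=0
a = 4: 4+0=4, 4+1=5, 4+3=0, 4+4=1
Distinct residues collected: {0, 1, 2, 3, 4, 5, 6}
|A + B| = 7 (out of 7 total residues).

A + B = {0, 1, 2, 3, 4, 5, 6}


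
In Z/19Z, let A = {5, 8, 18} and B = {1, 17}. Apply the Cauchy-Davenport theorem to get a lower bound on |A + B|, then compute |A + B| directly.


Cauchy-Davenport: |A + B| ≥ min(p, |A| + |B| - 1) for A, B nonempty in Z/pZ.
|A| = 3, |B| = 2, p = 19.
CD lower bound = min(19, 3 + 2 - 1) = min(19, 4) = 4.
Compute A + B mod 19 directly:
a = 5: 5+1=6, 5+17=3
a = 8: 8+1=9, 8+17=6
a = 18: 18+1=0, 18+17=16
A + B = {0, 3, 6, 9, 16}, so |A + B| = 5.
Verify: 5 ≥ 4? Yes ✓.

CD lower bound = 4, actual |A + B| = 5.


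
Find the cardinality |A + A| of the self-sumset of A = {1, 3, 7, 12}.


A + A = {a + a' : a, a' ∈ A}; |A| = 4.
General bounds: 2|A| - 1 ≤ |A + A| ≤ |A|(|A|+1)/2, i.e. 7 ≤ |A + A| ≤ 10.
Lower bound 2|A|-1 is attained iff A is an arithmetic progression.
Enumerate sums a + a' for a ≤ a' (symmetric, so this suffices):
a = 1: 1+1=2, 1+3=4, 1+7=8, 1+12=13
a = 3: 3+3=6, 3+7=10, 3+12=15
a = 7: 7+7=14, 7+12=19
a = 12: 12+12=24
Distinct sums: {2, 4, 6, 8, 10, 13, 14, 15, 19, 24}
|A + A| = 10

|A + A| = 10


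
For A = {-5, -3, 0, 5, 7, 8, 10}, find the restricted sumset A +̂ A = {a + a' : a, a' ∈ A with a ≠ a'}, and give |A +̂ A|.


Restricted sumset: A +̂ A = {a + a' : a ∈ A, a' ∈ A, a ≠ a'}.
Equivalently, take A + A and drop any sum 2a that is achievable ONLY as a + a for a ∈ A (i.e. sums representable only with equal summands).
Enumerate pairs (a, a') with a < a' (symmetric, so each unordered pair gives one sum; this covers all a ≠ a'):
  -5 + -3 = -8
  -5 + 0 = -5
  -5 + 5 = 0
  -5 + 7 = 2
  -5 + 8 = 3
  -5 + 10 = 5
  -3 + 0 = -3
  -3 + 5 = 2
  -3 + 7 = 4
  -3 + 8 = 5
  -3 + 10 = 7
  0 + 5 = 5
  0 + 7 = 7
  0 + 8 = 8
  0 + 10 = 10
  5 + 7 = 12
  5 + 8 = 13
  5 + 10 = 15
  7 + 8 = 15
  7 + 10 = 17
  8 + 10 = 18
Collected distinct sums: {-8, -5, -3, 0, 2, 3, 4, 5, 7, 8, 10, 12, 13, 15, 17, 18}
|A +̂ A| = 16
(Reference bound: |A +̂ A| ≥ 2|A| - 3 for |A| ≥ 2, with |A| = 7 giving ≥ 11.)

|A +̂ A| = 16


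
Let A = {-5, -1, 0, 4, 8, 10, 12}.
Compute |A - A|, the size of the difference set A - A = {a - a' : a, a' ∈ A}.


A - A = {a - a' : a, a' ∈ A}; |A| = 7.
Bounds: 2|A|-1 ≤ |A - A| ≤ |A|² - |A| + 1, i.e. 13 ≤ |A - A| ≤ 43.
Note: 0 ∈ A - A always (from a - a). The set is symmetric: if d ∈ A - A then -d ∈ A - A.
Enumerate nonzero differences d = a - a' with a > a' (then include -d):
Positive differences: {1, 2, 4, 5, 6, 8, 9, 10, 11, 12, 13, 15, 17}
Full difference set: {0} ∪ (positive diffs) ∪ (negative diffs).
|A - A| = 1 + 2·13 = 27 (matches direct enumeration: 27).

|A - A| = 27


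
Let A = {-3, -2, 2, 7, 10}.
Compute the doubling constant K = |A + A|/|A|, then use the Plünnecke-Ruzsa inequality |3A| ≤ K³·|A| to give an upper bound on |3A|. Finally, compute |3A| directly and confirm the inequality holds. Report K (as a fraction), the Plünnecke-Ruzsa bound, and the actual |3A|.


|A| = 5.
Step 1: Compute A + A by enumerating all 25 pairs.
A + A = {-6, -5, -4, -1, 0, 4, 5, 7, 8, 9, 12, 14, 17, 20}, so |A + A| = 14.
Step 2: Doubling constant K = |A + A|/|A| = 14/5 = 14/5 ≈ 2.8000.
Step 3: Plünnecke-Ruzsa gives |3A| ≤ K³·|A| = (2.8000)³ · 5 ≈ 109.7600.
Step 4: Compute 3A = A + A + A directly by enumerating all triples (a,b,c) ∈ A³; |3A| = 29.
Step 5: Check 29 ≤ 109.7600? Yes ✓.

K = 14/5, Plünnecke-Ruzsa bound K³|A| ≈ 109.7600, |3A| = 29, inequality holds.


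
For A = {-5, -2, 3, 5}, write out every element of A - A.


A - A = {a - a' : a, a' ∈ A}.
Compute a - a' for each ordered pair (a, a'):
a = -5: -5--5=0, -5--2=-3, -5-3=-8, -5-5=-10
a = -2: -2--5=3, -2--2=0, -2-3=-5, -2-5=-7
a = 3: 3--5=8, 3--2=5, 3-3=0, 3-5=-2
a = 5: 5--5=10, 5--2=7, 5-3=2, 5-5=0
Collecting distinct values (and noting 0 appears from a-a):
A - A = {-10, -8, -7, -5, -3, -2, 0, 2, 3, 5, 7, 8, 10}
|A - A| = 13

A - A = {-10, -8, -7, -5, -3, -2, 0, 2, 3, 5, 7, 8, 10}


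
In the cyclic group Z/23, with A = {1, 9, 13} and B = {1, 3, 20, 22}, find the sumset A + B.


Work in Z/23Z: reduce every sum a + b modulo 23.
Enumerate all 12 pairs:
a = 1: 1+1=2, 1+3=4, 1+20=21, 1+22=0
a = 9: 9+1=10, 9+3=12, 9+20=6, 9+22=8
a = 13: 13+1=14, 13+3=16, 13+20=10, 13+22=12
Distinct residues collected: {0, 2, 4, 6, 8, 10, 12, 14, 16, 21}
|A + B| = 10 (out of 23 total residues).

A + B = {0, 2, 4, 6, 8, 10, 12, 14, 16, 21}


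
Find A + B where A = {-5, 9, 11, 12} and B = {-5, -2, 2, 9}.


A + B = {a + b : a ∈ A, b ∈ B}.
Enumerate all |A|·|B| = 4·4 = 16 pairs (a, b) and collect distinct sums.
a = -5: -5+-5=-10, -5+-2=-7, -5+2=-3, -5+9=4
a = 9: 9+-5=4, 9+-2=7, 9+2=11, 9+9=18
a = 11: 11+-5=6, 11+-2=9, 11+2=13, 11+9=20
a = 12: 12+-5=7, 12+-2=10, 12+2=14, 12+9=21
Collecting distinct sums: A + B = {-10, -7, -3, 4, 6, 7, 9, 10, 11, 13, 14, 18, 20, 21}
|A + B| = 14

A + B = {-10, -7, -3, 4, 6, 7, 9, 10, 11, 13, 14, 18, 20, 21}


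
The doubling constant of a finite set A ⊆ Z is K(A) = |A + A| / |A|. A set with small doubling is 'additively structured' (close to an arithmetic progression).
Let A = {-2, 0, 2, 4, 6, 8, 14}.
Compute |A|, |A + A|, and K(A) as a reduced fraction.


|A| = 7.
Compute A + A by enumerating all 49 pairs.
A + A = {-4, -2, 0, 2, 4, 6, 8, 10, 12, 14, 16, 18, 20, 22, 28}, so |A + A| = 15.
K = |A + A| / |A| = 15/7 (already in lowest terms) ≈ 2.1429.
Reference: AP of size 7 gives K = 13/7 ≈ 1.8571; a fully generic set of size 7 gives K ≈ 4.0000.

|A| = 7, |A + A| = 15, K = 15/7.


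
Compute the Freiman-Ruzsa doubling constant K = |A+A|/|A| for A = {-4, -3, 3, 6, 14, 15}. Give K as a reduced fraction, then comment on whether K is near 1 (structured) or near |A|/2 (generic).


|A| = 6.
Compute A + A by enumerating all 36 pairs.
A + A = {-8, -7, -6, -1, 0, 2, 3, 6, 9, 10, 11, 12, 17, 18, 20, 21, 28, 29, 30}, so |A + A| = 19.
K = |A + A| / |A| = 19/6 (already in lowest terms) ≈ 3.1667.
Reference: AP of size 6 gives K = 11/6 ≈ 1.8333; a fully generic set of size 6 gives K ≈ 3.5000.

|A| = 6, |A + A| = 19, K = 19/6.


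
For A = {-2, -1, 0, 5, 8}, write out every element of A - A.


A - A = {a - a' : a, a' ∈ A}.
Compute a - a' for each ordered pair (a, a'):
a = -2: -2--2=0, -2--1=-1, -2-0=-2, -2-5=-7, -2-8=-10
a = -1: -1--2=1, -1--1=0, -1-0=-1, -1-5=-6, -1-8=-9
a = 0: 0--2=2, 0--1=1, 0-0=0, 0-5=-5, 0-8=-8
a = 5: 5--2=7, 5--1=6, 5-0=5, 5-5=0, 5-8=-3
a = 8: 8--2=10, 8--1=9, 8-0=8, 8-5=3, 8-8=0
Collecting distinct values (and noting 0 appears from a-a):
A - A = {-10, -9, -8, -7, -6, -5, -3, -2, -1, 0, 1, 2, 3, 5, 6, 7, 8, 9, 10}
|A - A| = 19

A - A = {-10, -9, -8, -7, -6, -5, -3, -2, -1, 0, 1, 2, 3, 5, 6, 7, 8, 9, 10}


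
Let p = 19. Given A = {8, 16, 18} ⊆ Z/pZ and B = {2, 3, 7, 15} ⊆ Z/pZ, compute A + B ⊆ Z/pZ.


Work in Z/19Z: reduce every sum a + b modulo 19.
Enumerate all 12 pairs:
a = 8: 8+2=10, 8+3=11, 8+7=15, 8+15=4
a = 16: 16+2=18, 16+3=0, 16+7=4, 16+15=12
a = 18: 18+2=1, 18+3=2, 18+7=6, 18+15=14
Distinct residues collected: {0, 1, 2, 4, 6, 10, 11, 12, 14, 15, 18}
|A + B| = 11 (out of 19 total residues).

A + B = {0, 1, 2, 4, 6, 10, 11, 12, 14, 15, 18}


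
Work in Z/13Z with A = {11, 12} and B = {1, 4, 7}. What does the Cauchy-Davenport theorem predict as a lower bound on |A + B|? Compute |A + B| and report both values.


Cauchy-Davenport: |A + B| ≥ min(p, |A| + |B| - 1) for A, B nonempty in Z/pZ.
|A| = 2, |B| = 3, p = 13.
CD lower bound = min(13, 2 + 3 - 1) = min(13, 4) = 4.
Compute A + B mod 13 directly:
a = 11: 11+1=12, 11+4=2, 11+7=5
a = 12: 12+1=0, 12+4=3, 12+7=6
A + B = {0, 2, 3, 5, 6, 12}, so |A + B| = 6.
Verify: 6 ≥ 4? Yes ✓.

CD lower bound = 4, actual |A + B| = 6.


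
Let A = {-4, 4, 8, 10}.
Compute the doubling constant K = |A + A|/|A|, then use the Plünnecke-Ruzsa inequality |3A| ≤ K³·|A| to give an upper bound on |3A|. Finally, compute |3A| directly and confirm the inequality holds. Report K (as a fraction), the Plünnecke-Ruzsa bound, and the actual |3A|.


|A| = 4.
Step 1: Compute A + A by enumerating all 16 pairs.
A + A = {-8, 0, 4, 6, 8, 12, 14, 16, 18, 20}, so |A + A| = 10.
Step 2: Doubling constant K = |A + A|/|A| = 10/4 = 10/4 ≈ 2.5000.
Step 3: Plünnecke-Ruzsa gives |3A| ≤ K³·|A| = (2.5000)³ · 4 ≈ 62.5000.
Step 4: Compute 3A = A + A + A directly by enumerating all triples (a,b,c) ∈ A³; |3A| = 17.
Step 5: Check 17 ≤ 62.5000? Yes ✓.

K = 10/4, Plünnecke-Ruzsa bound K³|A| ≈ 62.5000, |3A| = 17, inequality holds.


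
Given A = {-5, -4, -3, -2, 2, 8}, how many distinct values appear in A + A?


A + A = {a + a' : a, a' ∈ A}; |A| = 6.
General bounds: 2|A| - 1 ≤ |A + A| ≤ |A|(|A|+1)/2, i.e. 11 ≤ |A + A| ≤ 21.
Lower bound 2|A|-1 is attained iff A is an arithmetic progression.
Enumerate sums a + a' for a ≤ a' (symmetric, so this suffices):
a = -5: -5+-5=-10, -5+-4=-9, -5+-3=-8, -5+-2=-7, -5+2=-3, -5+8=3
a = -4: -4+-4=-8, -4+-3=-7, -4+-2=-6, -4+2=-2, -4+8=4
a = -3: -3+-3=-6, -3+-2=-5, -3+2=-1, -3+8=5
a = -2: -2+-2=-4, -2+2=0, -2+8=6
a = 2: 2+2=4, 2+8=10
a = 8: 8+8=16
Distinct sums: {-10, -9, -8, -7, -6, -5, -4, -3, -2, -1, 0, 3, 4, 5, 6, 10, 16}
|A + A| = 17

|A + A| = 17


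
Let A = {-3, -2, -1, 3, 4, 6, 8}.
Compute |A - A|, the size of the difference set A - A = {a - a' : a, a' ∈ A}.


A - A = {a - a' : a, a' ∈ A}; |A| = 7.
Bounds: 2|A|-1 ≤ |A - A| ≤ |A|² - |A| + 1, i.e. 13 ≤ |A - A| ≤ 43.
Note: 0 ∈ A - A always (from a - a). The set is symmetric: if d ∈ A - A then -d ∈ A - A.
Enumerate nonzero differences d = a - a' with a > a' (then include -d):
Positive differences: {1, 2, 3, 4, 5, 6, 7, 8, 9, 10, 11}
Full difference set: {0} ∪ (positive diffs) ∪ (negative diffs).
|A - A| = 1 + 2·11 = 23 (matches direct enumeration: 23).

|A - A| = 23


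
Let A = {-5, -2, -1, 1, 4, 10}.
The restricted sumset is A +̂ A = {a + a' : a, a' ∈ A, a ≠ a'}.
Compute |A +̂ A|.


Restricted sumset: A +̂ A = {a + a' : a ∈ A, a' ∈ A, a ≠ a'}.
Equivalently, take A + A and drop any sum 2a that is achievable ONLY as a + a for a ∈ A (i.e. sums representable only with equal summands).
Enumerate pairs (a, a') with a < a' (symmetric, so each unordered pair gives one sum; this covers all a ≠ a'):
  -5 + -2 = -7
  -5 + -1 = -6
  -5 + 1 = -4
  -5 + 4 = -1
  -5 + 10 = 5
  -2 + -1 = -3
  -2 + 1 = -1
  -2 + 4 = 2
  -2 + 10 = 8
  -1 + 1 = 0
  -1 + 4 = 3
  -1 + 10 = 9
  1 + 4 = 5
  1 + 10 = 11
  4 + 10 = 14
Collected distinct sums: {-7, -6, -4, -3, -1, 0, 2, 3, 5, 8, 9, 11, 14}
|A +̂ A| = 13
(Reference bound: |A +̂ A| ≥ 2|A| - 3 for |A| ≥ 2, with |A| = 6 giving ≥ 9.)

|A +̂ A| = 13
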